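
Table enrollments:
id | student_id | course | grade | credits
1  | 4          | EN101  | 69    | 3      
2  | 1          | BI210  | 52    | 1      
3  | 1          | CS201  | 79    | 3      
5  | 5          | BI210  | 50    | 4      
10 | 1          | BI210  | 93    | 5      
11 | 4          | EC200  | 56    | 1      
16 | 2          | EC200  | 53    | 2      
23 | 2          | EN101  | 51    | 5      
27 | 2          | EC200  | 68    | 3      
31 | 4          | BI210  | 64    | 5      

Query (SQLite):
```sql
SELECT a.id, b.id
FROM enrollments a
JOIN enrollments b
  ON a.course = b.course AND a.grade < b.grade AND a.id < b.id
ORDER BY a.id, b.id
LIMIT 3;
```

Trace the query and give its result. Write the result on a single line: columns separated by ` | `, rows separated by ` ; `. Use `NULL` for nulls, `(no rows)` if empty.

2 | 10 ; 2 | 31 ; 5 | 10

Pairs (a,b) with same course, a.grade < b.grade, a.id < b.id.
course groups: BI210:{2,5,10,31} CS201:{3} EC200:{11,16,27} EN101:{1,23}
Ordered by (a.id, b.id); first 3.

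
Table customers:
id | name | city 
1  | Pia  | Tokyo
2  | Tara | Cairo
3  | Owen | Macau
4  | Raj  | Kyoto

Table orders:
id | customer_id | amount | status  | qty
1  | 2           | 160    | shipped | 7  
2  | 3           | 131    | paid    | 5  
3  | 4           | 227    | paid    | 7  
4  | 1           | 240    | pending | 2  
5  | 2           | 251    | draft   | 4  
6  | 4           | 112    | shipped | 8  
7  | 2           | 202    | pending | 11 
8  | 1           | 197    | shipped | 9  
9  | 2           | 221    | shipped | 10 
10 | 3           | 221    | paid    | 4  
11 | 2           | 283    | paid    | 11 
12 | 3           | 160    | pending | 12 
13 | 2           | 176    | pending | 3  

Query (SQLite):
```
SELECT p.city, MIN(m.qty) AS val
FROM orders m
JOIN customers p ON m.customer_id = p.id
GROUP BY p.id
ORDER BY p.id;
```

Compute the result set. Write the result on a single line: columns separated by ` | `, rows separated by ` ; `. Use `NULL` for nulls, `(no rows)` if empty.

Tokyo | 2 ; Cairo | 3 ; Macau | 4 ; Kyoto | 7

Join each orders row to its customers via customer_id.
Group joined rows by customers.id; compute MIN(m.qty) per group.
  1: ids {4, 8} → MIN(m.qty)=2
  2: ids {1, 5, 7, 9, 11, 13} → MIN(m.qty)=3
  3: ids {2, 10, 12} → MIN(m.qty)=4
  4: ids {3, 6} → MIN(m.qty)=7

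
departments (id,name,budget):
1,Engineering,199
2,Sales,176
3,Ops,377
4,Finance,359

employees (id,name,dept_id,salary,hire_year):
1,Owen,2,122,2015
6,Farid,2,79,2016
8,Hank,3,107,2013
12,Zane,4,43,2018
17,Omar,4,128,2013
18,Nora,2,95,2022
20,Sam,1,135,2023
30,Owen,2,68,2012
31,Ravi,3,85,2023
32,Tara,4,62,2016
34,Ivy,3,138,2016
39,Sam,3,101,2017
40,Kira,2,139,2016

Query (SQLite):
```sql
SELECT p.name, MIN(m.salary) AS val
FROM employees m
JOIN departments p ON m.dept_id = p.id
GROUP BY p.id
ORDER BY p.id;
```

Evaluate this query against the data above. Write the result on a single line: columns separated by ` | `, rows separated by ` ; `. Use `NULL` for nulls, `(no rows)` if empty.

Engineering | 135 ; Sales | 68 ; Ops | 85 ; Finance | 43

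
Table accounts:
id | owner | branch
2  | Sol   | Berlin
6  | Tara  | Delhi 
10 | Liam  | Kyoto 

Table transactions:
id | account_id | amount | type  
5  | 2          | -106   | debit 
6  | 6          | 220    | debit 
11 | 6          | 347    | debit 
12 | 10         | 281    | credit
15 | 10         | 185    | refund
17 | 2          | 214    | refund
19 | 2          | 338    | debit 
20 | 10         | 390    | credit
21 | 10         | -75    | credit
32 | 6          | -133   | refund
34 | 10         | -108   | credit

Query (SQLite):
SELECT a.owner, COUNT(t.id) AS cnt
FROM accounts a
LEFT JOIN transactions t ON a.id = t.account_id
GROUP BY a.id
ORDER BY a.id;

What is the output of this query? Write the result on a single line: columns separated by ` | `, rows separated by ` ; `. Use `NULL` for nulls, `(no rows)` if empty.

LEFT JOIN keeps every accounts row; unmatched ones get NULL for transactions columns.
Group by accounts.id and compute COUNT(t.id). COUNT(col) of an all-NULL group is 0.
  2: ids {5, 17, 19} → COUNT(t.id)=3
  6: ids {6, 11, 32} → COUNT(t.id)=3
  10: ids {12, 15, 20, 21, 34} → COUNT(t.id)=5

Sol | 3 ; Tara | 3 ; Liam | 5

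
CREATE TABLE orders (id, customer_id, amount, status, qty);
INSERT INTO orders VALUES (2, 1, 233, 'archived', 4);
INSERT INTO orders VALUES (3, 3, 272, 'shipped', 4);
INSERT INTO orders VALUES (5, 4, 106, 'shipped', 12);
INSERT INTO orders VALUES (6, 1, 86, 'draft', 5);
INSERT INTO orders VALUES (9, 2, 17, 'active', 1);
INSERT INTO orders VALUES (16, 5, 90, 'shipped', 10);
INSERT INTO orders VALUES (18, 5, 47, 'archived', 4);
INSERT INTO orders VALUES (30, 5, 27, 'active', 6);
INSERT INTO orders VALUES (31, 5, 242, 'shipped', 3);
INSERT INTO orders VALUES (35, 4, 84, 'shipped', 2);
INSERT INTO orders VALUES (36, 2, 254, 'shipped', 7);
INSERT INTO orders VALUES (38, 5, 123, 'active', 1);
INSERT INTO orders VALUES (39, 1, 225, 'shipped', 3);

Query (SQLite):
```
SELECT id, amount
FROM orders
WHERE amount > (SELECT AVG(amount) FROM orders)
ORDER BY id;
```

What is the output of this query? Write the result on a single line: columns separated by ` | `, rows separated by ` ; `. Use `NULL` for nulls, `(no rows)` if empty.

Scalar subquery: AVG(amount) over all orders rows = 138.923077 (≈; comparison uses full precision).
Keep rows where amount > that value.

2 | 233 ; 3 | 272 ; 31 | 242 ; 36 | 254 ; 39 | 225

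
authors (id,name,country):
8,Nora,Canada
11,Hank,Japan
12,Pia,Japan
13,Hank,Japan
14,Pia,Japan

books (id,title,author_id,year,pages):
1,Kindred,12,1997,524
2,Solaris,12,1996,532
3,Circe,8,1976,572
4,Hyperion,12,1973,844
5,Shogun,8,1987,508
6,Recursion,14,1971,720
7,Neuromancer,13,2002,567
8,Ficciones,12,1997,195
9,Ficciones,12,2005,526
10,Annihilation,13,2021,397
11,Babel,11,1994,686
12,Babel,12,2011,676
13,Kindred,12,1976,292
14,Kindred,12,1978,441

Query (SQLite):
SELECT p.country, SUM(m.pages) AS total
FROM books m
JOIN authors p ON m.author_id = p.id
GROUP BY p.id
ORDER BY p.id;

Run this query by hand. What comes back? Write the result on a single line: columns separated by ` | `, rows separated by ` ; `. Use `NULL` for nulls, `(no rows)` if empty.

Canada | 1080 ; Japan | 686 ; Japan | 4030 ; Japan | 964 ; Japan | 720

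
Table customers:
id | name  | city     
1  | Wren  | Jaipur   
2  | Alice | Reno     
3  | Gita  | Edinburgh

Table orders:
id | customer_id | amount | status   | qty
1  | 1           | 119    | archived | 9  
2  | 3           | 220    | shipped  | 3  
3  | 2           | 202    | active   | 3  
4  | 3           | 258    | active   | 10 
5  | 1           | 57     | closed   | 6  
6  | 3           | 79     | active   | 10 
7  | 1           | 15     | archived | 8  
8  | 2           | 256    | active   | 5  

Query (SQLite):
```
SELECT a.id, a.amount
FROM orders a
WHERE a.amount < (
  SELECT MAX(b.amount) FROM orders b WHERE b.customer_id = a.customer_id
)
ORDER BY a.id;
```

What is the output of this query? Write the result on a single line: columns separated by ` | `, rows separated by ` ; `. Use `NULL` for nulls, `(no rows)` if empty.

For each orders row a, compute MAX(amount) over rows sharing a.customer_id.
Keep row a if a.amount < that per-group MAX.
  customer_id=1: MAX(amount) = 119
  customer_id=2: MAX(amount) = 256
  customer_id=3: MAX(amount) = 258

2 | 220 ; 3 | 202 ; 5 | 57 ; 6 | 79 ; 7 | 15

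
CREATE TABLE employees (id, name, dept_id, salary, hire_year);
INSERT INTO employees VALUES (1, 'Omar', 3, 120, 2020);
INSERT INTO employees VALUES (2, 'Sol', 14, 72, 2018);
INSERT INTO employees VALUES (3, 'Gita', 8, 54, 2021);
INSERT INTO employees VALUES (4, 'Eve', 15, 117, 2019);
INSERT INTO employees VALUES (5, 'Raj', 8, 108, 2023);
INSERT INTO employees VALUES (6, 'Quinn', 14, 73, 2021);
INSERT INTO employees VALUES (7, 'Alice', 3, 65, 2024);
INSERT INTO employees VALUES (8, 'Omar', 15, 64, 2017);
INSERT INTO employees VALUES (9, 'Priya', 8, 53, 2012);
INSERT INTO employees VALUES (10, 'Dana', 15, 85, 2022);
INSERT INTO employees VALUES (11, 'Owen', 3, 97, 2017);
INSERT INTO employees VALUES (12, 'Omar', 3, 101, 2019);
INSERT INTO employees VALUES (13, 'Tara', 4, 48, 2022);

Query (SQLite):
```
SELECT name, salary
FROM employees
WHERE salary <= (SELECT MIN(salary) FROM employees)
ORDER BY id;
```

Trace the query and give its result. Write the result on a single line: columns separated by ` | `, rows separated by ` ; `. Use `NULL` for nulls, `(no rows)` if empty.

Tara | 48

Scalar subquery: MIN(salary) over all employees rows = 48.
Keep rows where salary <= that value.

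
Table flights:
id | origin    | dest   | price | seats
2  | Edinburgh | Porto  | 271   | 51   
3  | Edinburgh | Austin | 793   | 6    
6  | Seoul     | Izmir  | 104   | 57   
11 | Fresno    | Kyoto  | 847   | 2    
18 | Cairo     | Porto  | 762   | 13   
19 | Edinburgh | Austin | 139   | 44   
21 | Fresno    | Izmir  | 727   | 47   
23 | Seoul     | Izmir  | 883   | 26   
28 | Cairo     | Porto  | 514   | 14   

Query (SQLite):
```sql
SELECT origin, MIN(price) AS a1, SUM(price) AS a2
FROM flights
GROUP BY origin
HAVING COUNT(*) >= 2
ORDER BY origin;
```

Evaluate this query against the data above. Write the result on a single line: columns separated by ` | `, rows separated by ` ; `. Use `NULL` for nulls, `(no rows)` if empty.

Group flights by origin.
Per group compute: MIN(price), SUM(price).
HAVING: drop groups with fewer than 2 rows.
  Cairo: ids {18, 28} → MIN(price)=514, SUM(price)=1276
  Edinburgh: ids {2, 3, 19} → MIN(price)=139, SUM(price)=1203
  Fresno: ids {11, 21} → MIN(price)=727, SUM(price)=1574
  Seoul: ids {6, 23} → MIN(price)=104, SUM(price)=987

Cairo | 514 | 1276 ; Edinburgh | 139 | 1203 ; Fresno | 727 | 1574 ; Seoul | 104 | 987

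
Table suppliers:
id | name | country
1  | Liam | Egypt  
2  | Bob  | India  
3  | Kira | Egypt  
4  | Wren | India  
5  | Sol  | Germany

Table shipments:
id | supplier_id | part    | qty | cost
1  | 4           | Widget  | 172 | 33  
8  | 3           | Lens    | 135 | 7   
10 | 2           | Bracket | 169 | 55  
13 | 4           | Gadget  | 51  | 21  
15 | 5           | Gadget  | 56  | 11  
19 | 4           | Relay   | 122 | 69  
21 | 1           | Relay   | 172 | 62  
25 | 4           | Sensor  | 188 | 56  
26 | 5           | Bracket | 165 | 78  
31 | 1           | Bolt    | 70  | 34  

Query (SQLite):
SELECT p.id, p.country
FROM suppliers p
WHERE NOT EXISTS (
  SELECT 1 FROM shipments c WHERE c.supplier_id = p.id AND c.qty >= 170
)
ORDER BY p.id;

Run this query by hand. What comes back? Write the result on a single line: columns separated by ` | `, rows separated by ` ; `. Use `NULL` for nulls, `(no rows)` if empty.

2 | India ; 3 | Egypt ; 5 | Germany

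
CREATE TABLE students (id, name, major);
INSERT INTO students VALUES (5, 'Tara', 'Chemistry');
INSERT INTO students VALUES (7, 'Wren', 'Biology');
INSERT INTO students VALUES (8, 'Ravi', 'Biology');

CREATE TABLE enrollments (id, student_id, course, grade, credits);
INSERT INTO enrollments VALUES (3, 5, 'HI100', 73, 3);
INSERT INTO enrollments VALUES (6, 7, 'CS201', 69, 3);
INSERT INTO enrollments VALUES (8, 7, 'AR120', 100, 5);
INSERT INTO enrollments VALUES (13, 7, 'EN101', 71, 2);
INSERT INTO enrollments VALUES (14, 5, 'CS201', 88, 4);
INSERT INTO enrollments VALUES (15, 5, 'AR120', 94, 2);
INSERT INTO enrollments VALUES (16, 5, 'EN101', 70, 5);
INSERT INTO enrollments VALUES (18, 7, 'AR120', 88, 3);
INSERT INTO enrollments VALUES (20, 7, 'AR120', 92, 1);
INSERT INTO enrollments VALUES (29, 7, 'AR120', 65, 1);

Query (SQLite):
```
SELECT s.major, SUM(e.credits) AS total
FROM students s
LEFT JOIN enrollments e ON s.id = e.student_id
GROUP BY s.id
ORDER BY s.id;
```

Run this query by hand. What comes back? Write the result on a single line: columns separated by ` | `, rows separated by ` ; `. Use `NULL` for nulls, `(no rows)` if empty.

LEFT JOIN keeps every students row; unmatched ones get NULL for enrollments columns.
Group by students.id and compute SUM(e.credits). SUM over an all-NULL group is NULL.
  5: ids {3, 14, 15, 16} → SUM(e.credits)=14
  7: ids {6, 8, 13, 18, 20, 29} → SUM(e.credits)=15
  8: ids {—} → SUM(e.credits)=NULL

Chemistry | 14 ; Biology | 15 ; Biology | NULL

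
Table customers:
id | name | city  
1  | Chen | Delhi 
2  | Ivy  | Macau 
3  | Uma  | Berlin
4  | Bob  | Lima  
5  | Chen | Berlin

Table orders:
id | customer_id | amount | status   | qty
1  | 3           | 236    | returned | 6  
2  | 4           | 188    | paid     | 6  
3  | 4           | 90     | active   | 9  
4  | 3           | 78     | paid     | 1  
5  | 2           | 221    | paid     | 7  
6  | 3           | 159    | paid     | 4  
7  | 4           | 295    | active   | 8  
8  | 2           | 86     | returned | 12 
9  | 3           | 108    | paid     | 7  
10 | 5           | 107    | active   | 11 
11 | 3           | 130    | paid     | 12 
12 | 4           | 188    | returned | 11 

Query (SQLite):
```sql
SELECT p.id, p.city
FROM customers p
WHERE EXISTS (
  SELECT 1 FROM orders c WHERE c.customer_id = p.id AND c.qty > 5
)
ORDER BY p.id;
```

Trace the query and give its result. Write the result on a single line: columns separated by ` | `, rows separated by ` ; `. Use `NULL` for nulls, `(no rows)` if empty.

For each customers row, check whether any orders with matching customer_id has qty > 5.
Keep rows where that is true.

2 | Macau ; 3 | Berlin ; 4 | Lima ; 5 | Berlin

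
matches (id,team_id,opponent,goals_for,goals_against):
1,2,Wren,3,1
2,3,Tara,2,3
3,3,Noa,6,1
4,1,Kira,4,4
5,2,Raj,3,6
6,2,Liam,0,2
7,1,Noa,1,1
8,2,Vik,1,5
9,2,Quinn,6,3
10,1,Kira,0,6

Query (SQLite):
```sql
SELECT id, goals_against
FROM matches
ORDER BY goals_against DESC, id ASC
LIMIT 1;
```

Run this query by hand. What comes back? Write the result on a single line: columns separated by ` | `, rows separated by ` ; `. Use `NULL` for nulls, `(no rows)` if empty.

5 | 6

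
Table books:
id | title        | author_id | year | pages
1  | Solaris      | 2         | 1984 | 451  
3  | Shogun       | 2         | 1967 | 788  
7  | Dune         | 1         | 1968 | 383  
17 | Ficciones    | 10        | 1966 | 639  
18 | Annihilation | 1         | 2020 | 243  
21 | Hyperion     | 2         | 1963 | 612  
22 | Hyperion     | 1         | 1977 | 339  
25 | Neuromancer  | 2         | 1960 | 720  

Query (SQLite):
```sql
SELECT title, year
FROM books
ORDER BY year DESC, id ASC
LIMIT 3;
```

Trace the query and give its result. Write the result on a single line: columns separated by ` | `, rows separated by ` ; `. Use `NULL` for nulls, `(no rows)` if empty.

Sort by year desc, tiebreak id asc: (2020, id=18), (1984, id=1), (1977, id=22), (1968, id=7), (1967, id=3), (1966, id=17) …. Take first 3.

Annihilation | 2020 ; Solaris | 1984 ; Hyperion | 1977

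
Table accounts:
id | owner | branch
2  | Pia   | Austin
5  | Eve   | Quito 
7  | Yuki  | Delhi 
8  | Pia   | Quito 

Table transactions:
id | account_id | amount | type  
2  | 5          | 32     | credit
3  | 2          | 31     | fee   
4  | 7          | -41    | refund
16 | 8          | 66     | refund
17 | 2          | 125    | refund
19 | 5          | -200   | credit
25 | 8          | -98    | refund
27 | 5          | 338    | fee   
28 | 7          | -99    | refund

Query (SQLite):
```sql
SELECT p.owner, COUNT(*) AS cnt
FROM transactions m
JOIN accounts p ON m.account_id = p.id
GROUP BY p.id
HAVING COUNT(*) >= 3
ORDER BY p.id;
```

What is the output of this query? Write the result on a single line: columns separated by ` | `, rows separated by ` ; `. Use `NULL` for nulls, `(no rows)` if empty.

Join each transactions row to its accounts via account_id.
Group joined rows by accounts.id; compute COUNT(*) per group.
HAVING: keep groups with count ≥ 3.
  2: ids {3, 17} → COUNT(*)=2
  5: ids {2, 19, 27} → COUNT(*)=3
  7: ids {4, 28} → COUNT(*)=2
  8: ids {16, 25} → COUNT(*)=2

Eve | 3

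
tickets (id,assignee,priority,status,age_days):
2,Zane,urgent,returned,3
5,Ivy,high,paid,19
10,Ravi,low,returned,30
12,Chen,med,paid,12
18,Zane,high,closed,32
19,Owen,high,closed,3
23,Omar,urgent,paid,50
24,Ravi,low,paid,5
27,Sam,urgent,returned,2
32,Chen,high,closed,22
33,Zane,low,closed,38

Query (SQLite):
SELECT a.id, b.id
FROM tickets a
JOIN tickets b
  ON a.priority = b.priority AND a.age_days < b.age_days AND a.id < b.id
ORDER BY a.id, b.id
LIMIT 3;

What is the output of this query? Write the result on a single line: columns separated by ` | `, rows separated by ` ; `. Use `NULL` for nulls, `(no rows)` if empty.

2 | 23 ; 5 | 18 ; 5 | 32

Pairs (a,b) with same priority, a.age_days < b.age_days, a.id < b.id.
priority groups: high:{5,18,19,32} low:{10,24,33} med:{12} urgent:{2,23,27}
Ordered by (a.id, b.id); first 3.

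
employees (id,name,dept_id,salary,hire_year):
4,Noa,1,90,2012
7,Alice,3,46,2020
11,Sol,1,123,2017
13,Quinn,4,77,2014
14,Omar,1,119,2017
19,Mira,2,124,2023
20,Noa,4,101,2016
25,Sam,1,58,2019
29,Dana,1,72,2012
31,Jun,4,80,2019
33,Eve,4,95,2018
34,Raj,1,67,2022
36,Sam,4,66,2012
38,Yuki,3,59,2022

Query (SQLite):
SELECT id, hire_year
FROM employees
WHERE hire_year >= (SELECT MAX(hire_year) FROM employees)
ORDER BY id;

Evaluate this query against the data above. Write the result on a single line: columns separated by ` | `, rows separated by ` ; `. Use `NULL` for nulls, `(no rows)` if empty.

Scalar subquery: MAX(hire_year) over all employees rows = 2023.
Keep rows where hire_year >= that value.

19 | 2023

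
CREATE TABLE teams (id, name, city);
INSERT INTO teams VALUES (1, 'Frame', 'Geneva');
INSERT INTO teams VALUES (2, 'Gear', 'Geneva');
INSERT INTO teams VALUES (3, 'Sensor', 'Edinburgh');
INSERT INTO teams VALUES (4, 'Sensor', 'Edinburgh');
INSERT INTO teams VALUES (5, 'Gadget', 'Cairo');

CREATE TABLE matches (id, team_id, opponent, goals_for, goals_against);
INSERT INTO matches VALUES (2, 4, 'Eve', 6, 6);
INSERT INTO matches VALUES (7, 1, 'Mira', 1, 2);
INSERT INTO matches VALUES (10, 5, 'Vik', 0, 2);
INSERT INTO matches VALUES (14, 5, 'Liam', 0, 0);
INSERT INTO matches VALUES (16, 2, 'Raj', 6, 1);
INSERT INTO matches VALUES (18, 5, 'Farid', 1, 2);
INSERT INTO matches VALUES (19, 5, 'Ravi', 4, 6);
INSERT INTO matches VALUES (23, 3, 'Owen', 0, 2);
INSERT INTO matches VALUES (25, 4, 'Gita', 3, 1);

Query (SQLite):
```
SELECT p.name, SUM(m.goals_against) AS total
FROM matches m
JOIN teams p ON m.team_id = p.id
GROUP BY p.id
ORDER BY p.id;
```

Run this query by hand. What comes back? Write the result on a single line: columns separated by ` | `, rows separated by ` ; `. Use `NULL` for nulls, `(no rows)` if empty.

Frame | 2 ; Gear | 1 ; Sensor | 2 ; Sensor | 7 ; Gadget | 10

Join each matches row to its teams via team_id.
Group joined rows by teams.id; compute SUM(m.goals_against) per group.
  1: ids {7} → SUM(m.goals_against)=2
  2: ids {16} → SUM(m.goals_against)=1
  3: ids {23} → SUM(m.goals_against)=2
  4: ids {2, 25} → SUM(m.goals_against)=7
  5: ids {10, 14, 18, 19} → SUM(m.goals_against)=10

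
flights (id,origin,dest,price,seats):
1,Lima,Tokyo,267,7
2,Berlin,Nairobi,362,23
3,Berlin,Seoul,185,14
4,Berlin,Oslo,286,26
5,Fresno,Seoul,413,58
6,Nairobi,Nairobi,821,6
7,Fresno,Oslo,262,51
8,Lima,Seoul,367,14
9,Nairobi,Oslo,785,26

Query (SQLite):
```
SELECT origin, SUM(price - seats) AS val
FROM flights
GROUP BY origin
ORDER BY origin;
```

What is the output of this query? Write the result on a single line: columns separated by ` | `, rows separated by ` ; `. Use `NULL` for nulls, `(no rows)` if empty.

For each row compute price - seats.
Group by origin; take SUM of the expression per group.
  Berlin: ids {2, 3, 4} → SUM(price - seats)=770
  Fresno: ids {5, 7} → SUM(price - seats)=566
  Lima: ids {1, 8} → SUM(price - seats)=613
  Nairobi: ids {6, 9} → SUM(price - seats)=1574

Berlin | 770 ; Fresno | 566 ; Lima | 613 ; Nairobi | 1574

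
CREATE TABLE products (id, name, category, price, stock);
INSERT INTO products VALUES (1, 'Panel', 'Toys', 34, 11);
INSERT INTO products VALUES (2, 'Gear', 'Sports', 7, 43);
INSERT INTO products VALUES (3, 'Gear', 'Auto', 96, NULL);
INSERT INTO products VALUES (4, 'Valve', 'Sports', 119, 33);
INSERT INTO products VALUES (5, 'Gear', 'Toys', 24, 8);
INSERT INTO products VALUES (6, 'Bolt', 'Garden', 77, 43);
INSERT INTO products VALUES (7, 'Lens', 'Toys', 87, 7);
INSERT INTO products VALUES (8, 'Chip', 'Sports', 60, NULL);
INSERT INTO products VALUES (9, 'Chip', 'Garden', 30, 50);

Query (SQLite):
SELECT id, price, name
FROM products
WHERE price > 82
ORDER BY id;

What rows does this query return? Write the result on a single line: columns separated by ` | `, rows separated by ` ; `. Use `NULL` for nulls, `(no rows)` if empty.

3 | 96 | Gear ; 4 | 119 | Valve ; 7 | 87 | Lens

price > 82: ids {3, 4, 7}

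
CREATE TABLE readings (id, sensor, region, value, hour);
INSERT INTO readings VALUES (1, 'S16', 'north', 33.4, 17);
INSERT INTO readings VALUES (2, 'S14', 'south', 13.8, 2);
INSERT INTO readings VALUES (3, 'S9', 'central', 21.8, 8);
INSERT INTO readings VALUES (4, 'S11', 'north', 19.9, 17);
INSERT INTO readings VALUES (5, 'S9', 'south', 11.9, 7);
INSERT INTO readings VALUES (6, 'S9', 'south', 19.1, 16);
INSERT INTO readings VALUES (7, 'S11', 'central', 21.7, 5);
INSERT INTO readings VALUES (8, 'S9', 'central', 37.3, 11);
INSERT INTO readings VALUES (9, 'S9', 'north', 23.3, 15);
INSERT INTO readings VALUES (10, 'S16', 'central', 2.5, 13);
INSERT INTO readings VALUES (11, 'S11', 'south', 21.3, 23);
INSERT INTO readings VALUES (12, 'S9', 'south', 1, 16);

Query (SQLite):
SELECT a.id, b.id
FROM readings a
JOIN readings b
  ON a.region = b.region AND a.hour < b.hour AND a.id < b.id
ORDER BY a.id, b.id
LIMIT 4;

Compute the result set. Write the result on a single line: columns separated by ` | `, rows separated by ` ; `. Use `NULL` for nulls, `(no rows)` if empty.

2 | 5 ; 2 | 6 ; 2 | 11 ; 2 | 12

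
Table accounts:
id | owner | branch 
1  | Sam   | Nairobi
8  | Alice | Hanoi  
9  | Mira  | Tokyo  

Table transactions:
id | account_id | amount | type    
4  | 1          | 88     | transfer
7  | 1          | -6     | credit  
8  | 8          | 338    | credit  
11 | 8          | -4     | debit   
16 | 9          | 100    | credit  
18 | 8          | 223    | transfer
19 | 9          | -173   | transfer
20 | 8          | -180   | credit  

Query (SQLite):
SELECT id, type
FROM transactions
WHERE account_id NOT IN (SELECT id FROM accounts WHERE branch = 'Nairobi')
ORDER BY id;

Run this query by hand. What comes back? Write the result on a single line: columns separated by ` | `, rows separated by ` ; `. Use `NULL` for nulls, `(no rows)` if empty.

Inner query: accounts.id where branch = 'Nairobi'.
Outer: keep transactions rows whose account_id is not in that set.
Inner query → {1}

8 | credit ; 11 | debit ; 16 | credit ; 18 | transfer ; 19 | transfer ; 20 | credit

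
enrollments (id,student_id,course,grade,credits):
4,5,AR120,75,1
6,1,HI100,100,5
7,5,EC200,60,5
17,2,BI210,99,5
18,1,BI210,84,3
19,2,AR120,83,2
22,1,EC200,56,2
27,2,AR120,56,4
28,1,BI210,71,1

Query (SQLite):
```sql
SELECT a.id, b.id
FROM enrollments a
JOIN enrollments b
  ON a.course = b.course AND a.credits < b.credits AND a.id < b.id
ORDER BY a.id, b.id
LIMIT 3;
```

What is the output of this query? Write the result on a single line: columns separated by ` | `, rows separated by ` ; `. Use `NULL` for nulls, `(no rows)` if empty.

4 | 19 ; 4 | 27 ; 19 | 27

Pairs (a,b) with same course, a.credits < b.credits, a.id < b.id.
course groups: AR120:{4,19,27} BI210:{17,18,28} EC200:{7,22} HI100:{6}
Ordered by (a.id, b.id); first 3.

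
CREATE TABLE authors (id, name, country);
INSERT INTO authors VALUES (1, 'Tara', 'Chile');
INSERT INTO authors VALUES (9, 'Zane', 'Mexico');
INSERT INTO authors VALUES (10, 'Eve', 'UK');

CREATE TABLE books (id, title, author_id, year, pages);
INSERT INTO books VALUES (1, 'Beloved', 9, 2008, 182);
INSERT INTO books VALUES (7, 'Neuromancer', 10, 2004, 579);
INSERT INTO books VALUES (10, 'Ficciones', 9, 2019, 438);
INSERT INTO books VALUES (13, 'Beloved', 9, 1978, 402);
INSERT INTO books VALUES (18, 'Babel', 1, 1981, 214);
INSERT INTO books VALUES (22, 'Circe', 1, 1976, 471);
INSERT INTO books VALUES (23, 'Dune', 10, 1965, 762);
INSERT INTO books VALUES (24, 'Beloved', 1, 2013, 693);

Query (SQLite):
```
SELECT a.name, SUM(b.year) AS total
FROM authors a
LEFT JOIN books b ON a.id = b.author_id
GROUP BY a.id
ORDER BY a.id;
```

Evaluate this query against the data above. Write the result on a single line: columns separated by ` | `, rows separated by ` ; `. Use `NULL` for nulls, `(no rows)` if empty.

LEFT JOIN keeps every authors row; unmatched ones get NULL for books columns.
Group by authors.id and compute SUM(b.year). SUM over an all-NULL group is NULL.
  1: ids {18, 22, 24} → SUM(b.year)=5970
  9: ids {1, 10, 13} → SUM(b.year)=6005
  10: ids {7, 23} → SUM(b.year)=3969

Tara | 5970 ; Zane | 6005 ; Eve | 3969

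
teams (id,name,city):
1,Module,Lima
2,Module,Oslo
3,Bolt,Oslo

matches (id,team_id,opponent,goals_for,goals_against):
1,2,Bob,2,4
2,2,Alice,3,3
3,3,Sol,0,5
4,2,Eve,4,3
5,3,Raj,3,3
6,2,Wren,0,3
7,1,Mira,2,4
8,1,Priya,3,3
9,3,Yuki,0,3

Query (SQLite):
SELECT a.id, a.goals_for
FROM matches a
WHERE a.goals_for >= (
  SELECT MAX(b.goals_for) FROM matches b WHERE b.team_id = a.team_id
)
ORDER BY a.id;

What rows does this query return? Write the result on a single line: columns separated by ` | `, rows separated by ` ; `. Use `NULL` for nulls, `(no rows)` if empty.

4 | 4 ; 5 | 3 ; 8 | 3

For each matches row a, compute MAX(goals_for) over rows sharing a.team_id.
Keep row a if a.goals_for >= that per-group MAX.
  team_id=1: MAX(goals_for) = 3
  team_id=2: MAX(goals_for) = 4
  team_id=3: MAX(goals_for) = 3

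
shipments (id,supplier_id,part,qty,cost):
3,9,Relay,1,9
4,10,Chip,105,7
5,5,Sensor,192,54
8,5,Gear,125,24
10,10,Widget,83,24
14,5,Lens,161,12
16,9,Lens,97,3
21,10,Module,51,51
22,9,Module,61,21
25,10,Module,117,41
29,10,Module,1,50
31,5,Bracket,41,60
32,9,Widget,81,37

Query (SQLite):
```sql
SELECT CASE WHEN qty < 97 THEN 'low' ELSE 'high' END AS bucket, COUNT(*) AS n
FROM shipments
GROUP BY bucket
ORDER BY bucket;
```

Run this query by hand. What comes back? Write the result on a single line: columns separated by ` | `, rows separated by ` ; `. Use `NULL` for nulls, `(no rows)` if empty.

high | 6 ; low | 7

Bucket rows by qty < 97 → 'low' else 'high'; count each bucket.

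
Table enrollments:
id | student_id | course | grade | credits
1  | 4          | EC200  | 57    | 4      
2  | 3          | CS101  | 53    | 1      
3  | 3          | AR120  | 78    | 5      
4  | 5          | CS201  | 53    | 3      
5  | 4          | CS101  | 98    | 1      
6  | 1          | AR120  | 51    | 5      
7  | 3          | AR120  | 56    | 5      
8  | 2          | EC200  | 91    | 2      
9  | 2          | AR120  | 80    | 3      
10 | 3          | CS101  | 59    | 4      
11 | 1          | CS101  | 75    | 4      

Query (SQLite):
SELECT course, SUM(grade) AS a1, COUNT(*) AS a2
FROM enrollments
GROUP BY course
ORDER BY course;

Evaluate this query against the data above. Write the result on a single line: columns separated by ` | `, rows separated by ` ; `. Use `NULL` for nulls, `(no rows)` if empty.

Group enrollments by course.
Per group compute: SUM(grade), COUNT(*).
  AR120: ids {3, 6, 7, 9} → SUM(grade)=265, COUNT(*)=4
  CS101: ids {2, 5, 10, 11} → SUM(grade)=285, COUNT(*)=4
  CS201: ids {4} → SUM(grade)=53, COUNT(*)=1
  EC200: ids {1, 8} → SUM(grade)=148, COUNT(*)=2

AR120 | 265 | 4 ; CS101 | 285 | 4 ; CS201 | 53 | 1 ; EC200 | 148 | 2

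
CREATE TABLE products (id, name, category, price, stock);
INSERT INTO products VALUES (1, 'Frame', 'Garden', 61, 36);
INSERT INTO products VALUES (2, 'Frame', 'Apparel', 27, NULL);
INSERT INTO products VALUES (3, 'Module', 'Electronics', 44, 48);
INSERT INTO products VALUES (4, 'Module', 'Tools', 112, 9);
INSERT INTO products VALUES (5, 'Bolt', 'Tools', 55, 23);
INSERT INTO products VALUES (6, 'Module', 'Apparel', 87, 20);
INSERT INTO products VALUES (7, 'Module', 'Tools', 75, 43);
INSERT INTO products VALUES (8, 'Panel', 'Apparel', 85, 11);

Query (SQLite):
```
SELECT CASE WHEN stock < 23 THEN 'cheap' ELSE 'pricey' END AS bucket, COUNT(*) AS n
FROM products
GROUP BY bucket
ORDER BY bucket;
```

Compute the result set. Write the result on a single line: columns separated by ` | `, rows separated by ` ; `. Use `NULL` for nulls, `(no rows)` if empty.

Bucket rows by stock < 23 → 'cheap' else 'pricey'; count each bucket.
NULL < 23 is unknown, so NULL stock falls into ELSE → 'pricey'.

cheap | 3 ; pricey | 5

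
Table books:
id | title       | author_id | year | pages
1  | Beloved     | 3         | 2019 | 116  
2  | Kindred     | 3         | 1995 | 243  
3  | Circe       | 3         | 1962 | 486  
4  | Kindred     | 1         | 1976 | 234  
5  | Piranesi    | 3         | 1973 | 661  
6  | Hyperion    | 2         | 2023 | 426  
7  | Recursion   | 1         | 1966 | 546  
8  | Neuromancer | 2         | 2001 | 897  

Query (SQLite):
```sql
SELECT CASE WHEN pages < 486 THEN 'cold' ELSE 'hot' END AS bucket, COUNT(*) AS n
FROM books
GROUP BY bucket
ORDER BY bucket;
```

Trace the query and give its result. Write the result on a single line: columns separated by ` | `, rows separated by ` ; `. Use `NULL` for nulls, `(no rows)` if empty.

Bucket rows by pages < 486 → 'cold' else 'hot'; count each bucket.

cold | 4 ; hot | 4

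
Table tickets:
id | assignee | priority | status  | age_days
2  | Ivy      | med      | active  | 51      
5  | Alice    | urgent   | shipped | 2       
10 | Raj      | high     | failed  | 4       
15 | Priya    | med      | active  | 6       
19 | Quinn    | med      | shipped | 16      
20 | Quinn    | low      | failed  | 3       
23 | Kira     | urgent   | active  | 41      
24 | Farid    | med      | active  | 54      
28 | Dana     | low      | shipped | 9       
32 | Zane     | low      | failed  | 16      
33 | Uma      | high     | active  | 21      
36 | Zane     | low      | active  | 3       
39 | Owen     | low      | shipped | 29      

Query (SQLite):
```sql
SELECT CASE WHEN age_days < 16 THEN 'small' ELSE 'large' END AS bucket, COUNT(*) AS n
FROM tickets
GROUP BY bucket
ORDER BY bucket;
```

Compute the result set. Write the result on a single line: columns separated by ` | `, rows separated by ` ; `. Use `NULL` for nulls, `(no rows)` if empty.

Bucket rows by age_days < 16 → 'small' else 'large'; count each bucket.

large | 7 ; small | 6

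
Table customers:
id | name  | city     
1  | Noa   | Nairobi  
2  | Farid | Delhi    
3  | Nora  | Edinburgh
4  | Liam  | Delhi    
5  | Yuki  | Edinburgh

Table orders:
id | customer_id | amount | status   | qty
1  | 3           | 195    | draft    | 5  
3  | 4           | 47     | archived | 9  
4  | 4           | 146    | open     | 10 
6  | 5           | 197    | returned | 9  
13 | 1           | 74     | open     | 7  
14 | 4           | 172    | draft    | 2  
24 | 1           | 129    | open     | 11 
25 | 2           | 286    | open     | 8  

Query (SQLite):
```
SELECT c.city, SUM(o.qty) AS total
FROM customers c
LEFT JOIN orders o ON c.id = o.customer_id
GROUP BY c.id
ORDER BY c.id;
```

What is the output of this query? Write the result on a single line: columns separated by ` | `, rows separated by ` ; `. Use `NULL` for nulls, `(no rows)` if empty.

LEFT JOIN keeps every customers row; unmatched ones get NULL for orders columns.
Group by customers.id and compute SUM(o.qty). SUM over an all-NULL group is NULL.
  1: ids {13, 24} → SUM(o.qty)=18
  2: ids {25} → SUM(o.qty)=8
  3: ids {1} → SUM(o.qty)=5
  4: ids {3, 4, 14} → SUM(o.qty)=21
  5: ids {6} → SUM(o.qty)=9

Nairobi | 18 ; Delhi | 8 ; Edinburgh | 5 ; Delhi | 21 ; Edinburgh | 9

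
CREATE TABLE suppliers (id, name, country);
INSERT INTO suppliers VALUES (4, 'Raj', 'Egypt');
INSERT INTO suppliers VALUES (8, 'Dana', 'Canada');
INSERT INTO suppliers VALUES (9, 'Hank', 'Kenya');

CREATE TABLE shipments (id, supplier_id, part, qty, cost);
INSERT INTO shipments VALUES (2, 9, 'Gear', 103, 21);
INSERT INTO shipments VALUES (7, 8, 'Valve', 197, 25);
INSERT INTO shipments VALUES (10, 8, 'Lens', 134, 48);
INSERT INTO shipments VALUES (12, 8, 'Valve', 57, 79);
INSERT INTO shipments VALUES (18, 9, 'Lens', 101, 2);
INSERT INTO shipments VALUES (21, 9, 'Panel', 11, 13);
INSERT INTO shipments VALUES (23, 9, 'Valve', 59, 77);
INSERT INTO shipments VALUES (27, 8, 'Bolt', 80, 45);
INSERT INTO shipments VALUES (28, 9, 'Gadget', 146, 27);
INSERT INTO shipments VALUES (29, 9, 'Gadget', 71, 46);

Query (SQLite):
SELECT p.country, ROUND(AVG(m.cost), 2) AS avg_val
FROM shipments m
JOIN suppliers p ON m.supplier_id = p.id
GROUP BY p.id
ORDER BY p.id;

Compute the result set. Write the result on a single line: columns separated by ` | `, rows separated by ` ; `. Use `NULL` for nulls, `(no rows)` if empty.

Canada | 49.25 ; Kenya | 31

Join each shipments row to its suppliers via supplier_id.
Group joined rows by suppliers.id; compute ROUND(AVG(m.cost), 2) per group.
  8: ids {7, 10, 12, 27} → ROUND(AVG(m.cost), 2)=49.25
  9: ids {2, 18, 21, 23, 28, 29} → ROUND(AVG(m.cost), 2)=31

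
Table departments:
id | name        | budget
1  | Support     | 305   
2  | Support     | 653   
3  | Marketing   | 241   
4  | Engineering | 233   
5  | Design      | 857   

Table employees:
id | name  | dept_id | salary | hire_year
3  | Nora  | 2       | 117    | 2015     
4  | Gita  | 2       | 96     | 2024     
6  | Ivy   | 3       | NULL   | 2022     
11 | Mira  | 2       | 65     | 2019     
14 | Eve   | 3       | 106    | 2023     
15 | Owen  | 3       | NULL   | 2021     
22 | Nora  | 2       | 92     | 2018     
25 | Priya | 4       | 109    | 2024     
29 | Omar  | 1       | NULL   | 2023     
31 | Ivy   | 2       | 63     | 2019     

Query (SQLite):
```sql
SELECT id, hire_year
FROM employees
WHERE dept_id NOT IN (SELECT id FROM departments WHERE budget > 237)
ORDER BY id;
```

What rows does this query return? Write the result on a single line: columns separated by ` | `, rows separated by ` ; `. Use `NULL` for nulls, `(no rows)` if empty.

25 | 2024

Inner query: departments.id where budget > 237.
Outer: keep employees rows whose dept_id is not in that set.
Inner query → {1, 2, 3, 5}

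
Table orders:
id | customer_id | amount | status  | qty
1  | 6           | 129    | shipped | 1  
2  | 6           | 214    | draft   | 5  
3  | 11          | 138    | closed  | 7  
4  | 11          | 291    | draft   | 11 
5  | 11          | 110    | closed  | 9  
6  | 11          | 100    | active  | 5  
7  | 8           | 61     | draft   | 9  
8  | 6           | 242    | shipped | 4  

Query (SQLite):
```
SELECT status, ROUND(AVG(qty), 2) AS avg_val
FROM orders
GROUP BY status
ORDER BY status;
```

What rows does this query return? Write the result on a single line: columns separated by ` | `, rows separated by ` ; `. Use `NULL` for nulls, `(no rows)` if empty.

active | 5 ; closed | 8 ; draft | 8.33 ; shipped | 2.5

Partition orders by status; compute ROUND(AVG(qty), 2) within each group.
  active: ids {6} → ROUND(AVG(qty), 2)=5
  closed: ids {3, 5} → ROUND(AVG(qty), 2)=8
  draft: ids {2, 4, 7} → ROUND(AVG(qty), 2)=8.33
  shipped: ids {1, 8} → ROUND(AVG(qty), 2)=2.5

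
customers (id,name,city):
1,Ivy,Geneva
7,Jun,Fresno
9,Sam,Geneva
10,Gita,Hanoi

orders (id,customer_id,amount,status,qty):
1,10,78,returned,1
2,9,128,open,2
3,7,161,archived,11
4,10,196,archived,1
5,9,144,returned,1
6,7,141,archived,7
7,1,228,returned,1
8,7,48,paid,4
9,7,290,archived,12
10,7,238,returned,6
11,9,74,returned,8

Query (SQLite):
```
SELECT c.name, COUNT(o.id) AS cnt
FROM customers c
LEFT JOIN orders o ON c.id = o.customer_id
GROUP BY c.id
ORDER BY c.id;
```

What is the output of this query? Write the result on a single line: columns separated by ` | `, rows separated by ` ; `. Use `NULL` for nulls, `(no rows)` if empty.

Ivy | 1 ; Jun | 5 ; Sam | 3 ; Gita | 2

LEFT JOIN keeps every customers row; unmatched ones get NULL for orders columns.
Group by customers.id and compute COUNT(o.id). COUNT(col) of an all-NULL group is 0.
  1: ids {7} → COUNT(o.id)=1
  7: ids {3, 6, 8, 9, 10} → COUNT(o.id)=5
  9: ids {2, 5, 11} → COUNT(o.id)=3
  10: ids {1, 4} → COUNT(o.id)=2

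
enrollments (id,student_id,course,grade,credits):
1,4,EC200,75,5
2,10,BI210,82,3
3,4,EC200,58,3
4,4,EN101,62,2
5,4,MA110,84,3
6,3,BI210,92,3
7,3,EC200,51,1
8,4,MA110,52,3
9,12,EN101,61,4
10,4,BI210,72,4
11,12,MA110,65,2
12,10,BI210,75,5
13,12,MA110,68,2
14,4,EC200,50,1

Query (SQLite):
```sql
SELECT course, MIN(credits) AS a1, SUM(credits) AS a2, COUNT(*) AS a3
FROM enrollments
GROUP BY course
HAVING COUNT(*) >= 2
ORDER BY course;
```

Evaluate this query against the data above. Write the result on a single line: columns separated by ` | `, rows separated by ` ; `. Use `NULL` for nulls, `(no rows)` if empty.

BI210 | 3 | 15 | 4 ; EC200 | 1 | 10 | 4 ; EN101 | 2 | 6 | 2 ; MA110 | 2 | 10 | 4

Group enrollments by course.
Per group compute: MIN(credits), SUM(credits), COUNT(*).
HAVING: drop groups with fewer than 2 rows.
  BI210: ids {2, 6, 10, 12} → MIN(credits)=3, SUM(credits)=15, COUNT(*)=4
  EC200: ids {1, 3, 7, 14} → MIN(credits)=1, SUM(credits)=10, COUNT(*)=4
  EN101: ids {4, 9} → MIN(credits)=2, SUM(credits)=6, COUNT(*)=2
  MA110: ids {5, 8, 11, 13} → MIN(credits)=2, SUM(credits)=10, COUNT(*)=4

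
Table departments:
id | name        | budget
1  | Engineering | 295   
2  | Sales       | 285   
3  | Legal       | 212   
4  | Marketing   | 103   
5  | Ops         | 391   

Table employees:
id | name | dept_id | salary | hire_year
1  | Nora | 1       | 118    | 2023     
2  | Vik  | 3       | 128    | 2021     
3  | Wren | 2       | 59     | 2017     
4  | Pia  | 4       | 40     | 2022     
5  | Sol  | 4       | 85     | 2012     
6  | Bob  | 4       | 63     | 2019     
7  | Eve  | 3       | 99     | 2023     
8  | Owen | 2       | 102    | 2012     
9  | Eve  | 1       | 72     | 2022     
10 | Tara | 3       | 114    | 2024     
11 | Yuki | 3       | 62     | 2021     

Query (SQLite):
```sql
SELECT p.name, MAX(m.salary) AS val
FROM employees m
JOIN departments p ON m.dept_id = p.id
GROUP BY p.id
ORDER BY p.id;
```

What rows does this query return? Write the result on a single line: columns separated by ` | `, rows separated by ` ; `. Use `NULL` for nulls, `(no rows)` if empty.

Engineering | 118 ; Sales | 102 ; Legal | 128 ; Marketing | 85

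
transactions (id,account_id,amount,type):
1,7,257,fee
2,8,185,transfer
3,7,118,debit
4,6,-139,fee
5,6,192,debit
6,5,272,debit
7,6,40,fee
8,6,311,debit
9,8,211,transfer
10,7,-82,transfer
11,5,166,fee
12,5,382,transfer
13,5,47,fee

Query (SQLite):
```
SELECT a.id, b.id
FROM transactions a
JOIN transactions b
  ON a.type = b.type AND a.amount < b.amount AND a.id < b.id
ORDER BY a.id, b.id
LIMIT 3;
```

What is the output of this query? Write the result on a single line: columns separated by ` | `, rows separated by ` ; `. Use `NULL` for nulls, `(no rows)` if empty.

2 | 9 ; 2 | 12 ; 3 | 5

Pairs (a,b) with same type, a.amount < b.amount, a.id < b.id.
type groups: debit:{3,5,6,8} fee:{1,4,7,11,13} transfer:{2,9,10,12}
Ordered by (a.id, b.id); first 3.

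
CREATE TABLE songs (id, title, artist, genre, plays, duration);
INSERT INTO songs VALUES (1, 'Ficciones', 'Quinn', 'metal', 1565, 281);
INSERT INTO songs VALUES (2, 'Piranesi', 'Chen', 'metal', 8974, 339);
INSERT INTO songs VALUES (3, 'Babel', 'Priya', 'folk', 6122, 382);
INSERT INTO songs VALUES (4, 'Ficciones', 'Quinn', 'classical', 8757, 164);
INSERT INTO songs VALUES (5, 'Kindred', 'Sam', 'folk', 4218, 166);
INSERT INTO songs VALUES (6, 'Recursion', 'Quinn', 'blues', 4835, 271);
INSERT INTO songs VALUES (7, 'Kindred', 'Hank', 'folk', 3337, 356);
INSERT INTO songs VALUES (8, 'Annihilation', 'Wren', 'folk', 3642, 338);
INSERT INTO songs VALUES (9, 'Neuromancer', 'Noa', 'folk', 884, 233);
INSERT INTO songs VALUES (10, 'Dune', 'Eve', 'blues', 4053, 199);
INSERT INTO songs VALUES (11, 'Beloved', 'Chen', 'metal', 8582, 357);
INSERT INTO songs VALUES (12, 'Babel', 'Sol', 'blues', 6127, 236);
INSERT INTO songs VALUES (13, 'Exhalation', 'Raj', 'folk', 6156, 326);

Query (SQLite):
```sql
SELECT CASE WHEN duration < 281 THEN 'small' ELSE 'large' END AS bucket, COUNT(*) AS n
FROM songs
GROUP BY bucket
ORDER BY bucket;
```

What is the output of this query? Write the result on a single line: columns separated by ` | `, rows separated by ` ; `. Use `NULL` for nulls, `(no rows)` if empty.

large | 7 ; small | 6

Bucket rows by duration < 281 → 'small' else 'large'; count each bucket.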